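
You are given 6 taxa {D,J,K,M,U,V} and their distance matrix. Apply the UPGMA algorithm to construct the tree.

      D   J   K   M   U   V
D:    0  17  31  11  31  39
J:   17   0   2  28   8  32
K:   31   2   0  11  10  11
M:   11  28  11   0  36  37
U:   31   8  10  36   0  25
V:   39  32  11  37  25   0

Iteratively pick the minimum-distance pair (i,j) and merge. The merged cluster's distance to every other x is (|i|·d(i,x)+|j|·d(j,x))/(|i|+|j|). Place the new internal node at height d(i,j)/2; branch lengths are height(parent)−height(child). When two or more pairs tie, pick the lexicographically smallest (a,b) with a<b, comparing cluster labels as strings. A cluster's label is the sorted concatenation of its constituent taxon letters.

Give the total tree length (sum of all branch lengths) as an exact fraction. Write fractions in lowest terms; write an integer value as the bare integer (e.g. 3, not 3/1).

613/12

1. join J+K (d=2) ⇒ JK; edges |J|=1, |K|=1
  updated: d(D,JK)=24, d(JK,M)=39/2, d(JK,U)=9, d(JK,V)=43/2
2. join JK+U (d=9) ⇒ JKU; edges |JK|=7/2, |U|=9/2
  updated: d(D,JKU)=79/3, d(JKU,M)=25, d(JKU,V)=68/3
3. join D+M (d=11) ⇒ DM; edges |D|=11/2, |M|=11/2
  updated: d(DM,JKU)=77/3, d(DM,V)=38
4. join JKU+V (d=68/3) ⇒ JKUV; edges |JKU|=41/6, |V|=34/3
  updated: d(DM,JKUV)=115/4
5. join DM+JKUV (d=115/4) ⇒ DJKMUV; edges |DM|=71/8, |JKUV|=73/24
final tree: ((D:11/2,M:11/2):71/8,(((J:1,K:1):7/2,U:9/2):41/6,V:34/3):73/24)
total length: 613/12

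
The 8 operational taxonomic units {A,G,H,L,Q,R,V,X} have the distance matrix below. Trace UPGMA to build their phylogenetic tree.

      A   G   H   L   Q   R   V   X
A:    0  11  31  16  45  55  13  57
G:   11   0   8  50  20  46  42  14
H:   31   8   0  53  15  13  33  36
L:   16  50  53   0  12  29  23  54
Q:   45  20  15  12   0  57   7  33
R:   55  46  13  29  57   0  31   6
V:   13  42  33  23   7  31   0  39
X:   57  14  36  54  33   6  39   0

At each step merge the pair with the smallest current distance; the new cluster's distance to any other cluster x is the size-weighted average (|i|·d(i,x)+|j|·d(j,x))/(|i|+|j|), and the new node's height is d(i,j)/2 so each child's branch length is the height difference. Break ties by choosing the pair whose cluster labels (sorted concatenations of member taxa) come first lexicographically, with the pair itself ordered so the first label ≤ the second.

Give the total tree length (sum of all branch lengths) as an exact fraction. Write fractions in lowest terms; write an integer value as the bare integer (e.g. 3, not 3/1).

655/8

iteration 1: select R,X (d=6); attach at lengths (3, 3); label the merged cluster RX
  updated: d(A,RX)=56, d(G,RX)=30, d(H,RX)=49/2, d(L,RX)=83/2, d(Q,RX)=45, d(RX,V)=35
iteration 2: select Q,V (d=7); attach at lengths (7/2, 7/2); label the merged cluster QV
  updated: d(A,QV)=29, d(G,QV)=31, d(H,QV)=24, d(L,QV)=35/2, d(QV,RX)=40
iteration 3: select G,H (d=8); attach at lengths (4, 4); label the merged cluster GH
  updated: d(A,GH)=21, d(GH,L)=103/2, d(GH,QV)=55/2, d(GH,RX)=109/4
iteration 4: select A,L (d=16); attach at lengths (8, 8); label the merged cluster AL
  updated: d(AL,GH)=145/4, d(AL,QV)=93/4, d(AL,RX)=195/4
iteration 5: select AL,QV (d=93/4); attach at lengths (29/8, 65/8); label the merged cluster ALQV
  updated: d(ALQV,GH)=255/8, d(ALQV,RX)=355/8
iteration 6: select GH,RX (d=109/4); attach at lengths (77/8, 85/8); label the merged cluster GHRX
  updated: d(ALQV,GHRX)=305/8
iteration 7: select ALQV,GHRX (d=305/8); attach at lengths (119/16, 87/16); label the merged cluster AGHLQRVX
final tree: (((A:8,L:8):29/8,(Q:7/2,V:7/2):65/8):119/16,((G:4,H:4):77/8,(R:3,X:3):85/8):87/16)
total length: 655/8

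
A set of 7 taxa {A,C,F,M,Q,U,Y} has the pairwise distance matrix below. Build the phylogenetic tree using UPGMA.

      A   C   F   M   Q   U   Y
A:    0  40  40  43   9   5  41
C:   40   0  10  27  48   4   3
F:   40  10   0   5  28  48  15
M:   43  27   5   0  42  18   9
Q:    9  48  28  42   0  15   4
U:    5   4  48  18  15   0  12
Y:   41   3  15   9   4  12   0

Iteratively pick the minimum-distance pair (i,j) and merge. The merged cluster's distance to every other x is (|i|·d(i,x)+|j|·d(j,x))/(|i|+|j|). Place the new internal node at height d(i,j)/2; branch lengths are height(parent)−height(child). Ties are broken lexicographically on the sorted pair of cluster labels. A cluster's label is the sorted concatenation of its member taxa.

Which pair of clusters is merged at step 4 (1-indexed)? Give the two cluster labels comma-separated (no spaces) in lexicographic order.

AU,Q

step 1: merge (C,Y) at d=3; branch lengths C→3/2, Y→3/2; new cluster CY
  updated: d(A,CY)=81/2, d(CY,F)=25/2, d(CY,M)=18, d(CY,Q)=26, d(CY,U)=8
step 2: merge (A,U) at d=5; branch lengths A→5/2, U→5/2; new cluster AU
  updated: d(AU,CY)=97/4, d(AU,F)=44, d(AU,M)=61/2, d(AU,Q)=12
step 3: merge (F,M) at d=5; branch lengths F→5/2, M→5/2; new cluster FM
  updated: d(AU,FM)=149/4, d(CY,FM)=61/4, d(FM,Q)=35
step 4: merge (AU,Q) at d=12; branch lengths AU→7/2, Q→6; new cluster AQU
  updated: d(AQU,CY)=149/6, d(AQU,FM)=73/2
step 5: merge (CY,FM) at d=61/4; branch lengths CY→49/8, FM→41/8; new cluster CFMY
  updated: d(AQU,CFMY)=92/3
step 6: merge (AQU,CFMY) at d=92/3; branch lengths AQU→28/3, CFMY→185/24; new cluster ACFMQUY
final tree: (((A:5/2,U:5/2):7/2,Q:6):28/3,((C:3/2,Y:3/2):49/8,(F:5/2,M:5/2):41/8):185/24)
total length: 1219/24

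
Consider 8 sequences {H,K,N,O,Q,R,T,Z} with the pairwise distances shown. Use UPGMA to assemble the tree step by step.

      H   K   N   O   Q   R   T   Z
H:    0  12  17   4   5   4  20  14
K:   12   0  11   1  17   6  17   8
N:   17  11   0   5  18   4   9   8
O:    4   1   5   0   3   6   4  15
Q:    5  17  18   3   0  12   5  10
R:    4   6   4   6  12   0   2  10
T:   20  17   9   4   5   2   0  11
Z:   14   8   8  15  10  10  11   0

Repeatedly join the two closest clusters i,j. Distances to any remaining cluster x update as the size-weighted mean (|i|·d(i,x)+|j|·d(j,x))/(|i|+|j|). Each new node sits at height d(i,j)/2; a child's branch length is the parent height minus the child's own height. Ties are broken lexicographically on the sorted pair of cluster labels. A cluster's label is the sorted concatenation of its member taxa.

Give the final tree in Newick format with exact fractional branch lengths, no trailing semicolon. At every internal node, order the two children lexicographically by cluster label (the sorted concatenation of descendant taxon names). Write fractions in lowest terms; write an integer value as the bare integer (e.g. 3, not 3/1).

step 1: merge (K,O) at d=1; branch lengths K→1/2, O→1/2; new cluster KO
  updated: d(H,KO)=8, d(KO,N)=8, d(KO,Q)=10, d(KO,R)=6, d(KO,T)=21/2, d(KO,Z)=23/2
step 2: merge (R,T) at d=2; branch lengths R→1, T→1; new cluster RT
  updated: d(H,RT)=12, d(KO,RT)=33/4, d(N,RT)=13/2, d(Q,RT)=17/2, d(RT,Z)=21/2
step 3: merge (H,Q) at d=5; branch lengths H→5/2, Q→5/2; new cluster HQ
  updated: d(HQ,KO)=9, d(HQ,N)=35/2, d(HQ,RT)=41/4, d(HQ,Z)=12
step 4: merge (N,RT) at d=13/2; branch lengths N→13/4, RT→9/4; new cluster NRT
  updated: d(HQ,NRT)=38/3, d(KO,NRT)=49/6, d(NRT,Z)=29/3
step 5: merge (KO,NRT) at d=49/6; branch lengths KO→43/12, NRT→5/6; new cluster KNORT
  updated: d(HQ,KNORT)=56/5, d(KNORT,Z)=52/5
step 6: merge (KNORT,Z) at d=52/5; branch lengths KNORT→67/60, Z→26/5; new cluster KNORTZ
  updated: d(HQ,KNORTZ)=34/3
step 7: merge (HQ,KNORTZ) at d=34/3; branch lengths HQ→19/6, KNORTZ→7/15; new cluster HKNOQRTZ
final tree: ((H:5/2,Q:5/2):19/6,(((K:1/2,O:1/2):43/12,(N:13/4,(R:1,T:1):9/4):5/6):67/60,Z:26/5):7/15)
total length: 418/15

((H:5/2,Q:5/2):19/6,(((K:1/2,O:1/2):43/12,(N:13/4,(R:1,T:1):9/4):5/6):67/60,Z:26/5):7/15)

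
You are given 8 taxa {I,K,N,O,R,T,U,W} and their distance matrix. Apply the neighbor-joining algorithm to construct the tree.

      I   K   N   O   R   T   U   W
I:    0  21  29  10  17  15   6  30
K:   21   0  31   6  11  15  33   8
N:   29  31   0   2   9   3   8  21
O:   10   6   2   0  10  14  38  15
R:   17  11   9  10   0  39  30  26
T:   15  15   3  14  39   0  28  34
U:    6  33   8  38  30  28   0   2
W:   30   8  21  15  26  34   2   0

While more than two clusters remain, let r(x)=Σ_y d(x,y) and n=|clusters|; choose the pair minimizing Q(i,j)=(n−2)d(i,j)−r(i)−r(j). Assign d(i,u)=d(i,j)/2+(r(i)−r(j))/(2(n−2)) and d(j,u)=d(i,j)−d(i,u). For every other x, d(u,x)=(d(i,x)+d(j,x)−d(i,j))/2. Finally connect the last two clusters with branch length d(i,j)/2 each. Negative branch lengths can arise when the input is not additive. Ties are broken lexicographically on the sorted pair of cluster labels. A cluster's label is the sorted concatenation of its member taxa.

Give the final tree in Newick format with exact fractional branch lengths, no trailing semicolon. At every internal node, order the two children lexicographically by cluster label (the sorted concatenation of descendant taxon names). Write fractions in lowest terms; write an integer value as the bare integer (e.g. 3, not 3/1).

iteration 1: select U,W (d=2, Q=-269); attach at lengths (7/4, 1/4); label the merged cluster UW
  updated: d(I,UW)=17, d(K,UW)=39/2, d(N,UW)=27/2, d(O,UW)=51/2, d(R,UW)=27, d(T,UW)=30
iteration 2: select N,T (d=3, Q=-377/2); attach at lengths (-27/20, 87/20); label the merged cluster NT
  updated: d(I,NT)=41/2, d(K,NT)=43/2, d(NT,O)=13/2, d(NT,R)=45/2, d(NT,UW)=81/4
iteration 3: select I,UW (d=17, Q=-507/4); attach at lengths (177/32, 367/32); label the merged cluster IUW
  updated: d(IUW,K)=47/4, d(IUW,NT)=95/8, d(IUW,O)=37/4, d(IUW,R)=27/2
iteration 4: select NT,O (d=13/2, Q=-597/8); attach at lengths (401/48, -89/48); label the merged cluster NOT
  updated: d(IUW,NOT)=117/16, d(K,NOT)=21/2, d(NOT,R)=13
iteration 5: select IUW,NOT (d=117/16, Q=-195/4); attach at lengths (131/32, 103/32); label the merged cluster INOTUW
  updated: d(INOTUW,K)=239/32, d(INOTUW,R)=307/32
iteration 6: select INOTUW,K (d=239/32, Q=-449/16); attach at lengths (97/32, 71/16); label the merged cluster IKNOTUW
  updated: d(IKNOTUW,R)=105/16
iteration 7: select IKNOTUW,R (d=105/16); attach at lengths (105/32, 105/32); label the merged cluster IKNORTUW
final tree: ((((I:177/32,(U:7/4,W:1/4):367/32):131/32,((N:-27/20,T:87/20):401/48,O:-89/48):103/32):97/32,K:71/16):105/32,R:105/32)
total length: 1595/32

((((I:177/32,(U:7/4,W:1/4):367/32):131/32,((N:-27/20,T:87/20):401/48,O:-89/48):103/32):97/32,K:71/16):105/32,R:105/32)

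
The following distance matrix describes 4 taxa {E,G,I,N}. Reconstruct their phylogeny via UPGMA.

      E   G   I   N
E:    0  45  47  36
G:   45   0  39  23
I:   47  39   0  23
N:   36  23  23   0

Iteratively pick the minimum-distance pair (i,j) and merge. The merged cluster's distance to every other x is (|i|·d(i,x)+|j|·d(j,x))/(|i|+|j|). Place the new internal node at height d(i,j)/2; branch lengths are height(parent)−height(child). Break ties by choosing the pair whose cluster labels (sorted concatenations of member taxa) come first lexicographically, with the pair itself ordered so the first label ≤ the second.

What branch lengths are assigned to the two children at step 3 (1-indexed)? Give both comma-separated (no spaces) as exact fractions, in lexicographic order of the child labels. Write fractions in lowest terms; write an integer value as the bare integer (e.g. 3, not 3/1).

64/3,35/6

1. join G+N (d=23) ⇒ GN; edges |G|=23/2, |N|=23/2
  updated: d(E,GN)=81/2, d(GN,I)=31
2. join GN+I (d=31) ⇒ GIN; edges |GN|=4, |I|=31/2
  updated: d(E,GIN)=128/3
3. join E+GIN (d=128/3) ⇒ EGIN; edges |E|=64/3, |GIN|=35/6
final tree: (E:64/3,((G:23/2,N:23/2):4,I:31/2):35/6)
total length: 209/3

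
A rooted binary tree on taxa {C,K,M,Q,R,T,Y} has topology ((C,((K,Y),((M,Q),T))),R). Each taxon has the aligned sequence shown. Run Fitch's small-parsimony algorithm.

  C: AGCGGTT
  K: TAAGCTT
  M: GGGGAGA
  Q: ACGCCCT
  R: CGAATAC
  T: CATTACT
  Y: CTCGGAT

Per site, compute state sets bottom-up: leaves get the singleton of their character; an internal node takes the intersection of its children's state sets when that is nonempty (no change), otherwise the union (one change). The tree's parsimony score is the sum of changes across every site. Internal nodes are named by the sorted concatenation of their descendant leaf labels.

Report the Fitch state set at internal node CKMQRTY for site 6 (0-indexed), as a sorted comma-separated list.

KY@0: {T} ∪ {C} = {C,T} (union, +1)
MQ@0: {G} ∪ {A} = {A,G} (union, +1)
MQT@0: {A,G} ∪ {C} = {A,C,G} (union, +1)
KMQTY@0: {C,T} ∩ {A,C,G} = {C} (intersection, +0)
CKMQTY@0: {A} ∪ {C} = {A,C} (union, +1)
CKMQRTY@0: {A,C} ∩ {C} = {C} (intersection, +0)
KY@1: {A} ∪ {T} = {A,T} (union, +1)
MQ@1: {G} ∪ {C} = {C,G} (union, +1)
MQT@1: {C,G} ∪ {A} = {A,C,G} (union, +1)
KMQTY@1: {A,T} ∩ {A,C,G} = {A} (intersection, +0)
CKMQTY@1: {G} ∪ {A} = {A,G} (union, +1)
CKMQRTY@1: {A,G} ∩ {G} = {G} (intersection, +0)
KY@2: {A} ∪ {C} = {A,C} (union, +1)
MQ@2: {G} ∩ {G} = {G} (intersection, +0)
MQT@2: {G} ∪ {T} = {G,T} (union, +1)
KMQTY@2: {A,C} ∪ {G,T} = {A,C,G,T} (union, +1)
CKMQTY@2: {C} ∩ {A,C,G,T} = {C} (intersection, +0)
CKMQRTY@2: {C} ∪ {A} = {A,C} (union, +1)
KY@3: {G} ∩ {G} = {G} (intersection, +0)
MQ@3: {G} ∪ {C} = {C,G} (union, +1)
MQT@3: {C,G} ∪ {T} = {C,G,T} (union, +1)
KMQTY@3: {G} ∩ {C,G,T} = {G} (intersection, +0)
CKMQTY@3: {G} ∩ {G} = {G} (intersection, +0)
CKMQRTY@3: {G} ∪ {A} = {A,G} (union, +1)
KY@4: {C} ∪ {G} = {C,G} (union, +1)
MQ@4: {A} ∪ {C} = {A,C} (union, +1)
MQT@4: {A,C} ∩ {A} = {A} (intersection, +0)
KMQTY@4: {C,G} ∪ {A} = {A,C,G} (union, +1)
CKMQTY@4: {G} ∩ {A,C,G} = {G} (intersection, +0)
CKMQRTY@4: {G} ∪ {T} = {G,T} (union, +1)
KY@5: {T} ∪ {A} = {A,T} (union, +1)
MQ@5: {G} ∪ {C} = {C,G} (union, +1)
MQT@5: {C,G} ∩ {C} = {C} (intersection, +0)
KMQTY@5: {A,T} ∪ {C} = {A,C,T} (union, +1)
CKMQTY@5: {T} ∩ {A,C,T} = {T} (intersection, +0)
CKMQRTY@5: {T} ∪ {A} = {A,T} (union, +1)
KY@6: {T} ∩ {T} = {T} (intersection, +0)
MQ@6: {A} ∪ {T} = {A,T} (union, +1)
MQT@6: {A,T} ∩ {T} = {T} (intersection, +0)
KMQTY@6: {T} ∩ {T} = {T} (intersection, +0)
CKMQTY@6: {T} ∩ {T} = {T} (intersection, +0)
CKMQRTY@6: {T} ∪ {C} = {C,T} (union, +1)
per-site changes: [4, 4, 4, 3, 4, 4, 2]; total = 25

C,T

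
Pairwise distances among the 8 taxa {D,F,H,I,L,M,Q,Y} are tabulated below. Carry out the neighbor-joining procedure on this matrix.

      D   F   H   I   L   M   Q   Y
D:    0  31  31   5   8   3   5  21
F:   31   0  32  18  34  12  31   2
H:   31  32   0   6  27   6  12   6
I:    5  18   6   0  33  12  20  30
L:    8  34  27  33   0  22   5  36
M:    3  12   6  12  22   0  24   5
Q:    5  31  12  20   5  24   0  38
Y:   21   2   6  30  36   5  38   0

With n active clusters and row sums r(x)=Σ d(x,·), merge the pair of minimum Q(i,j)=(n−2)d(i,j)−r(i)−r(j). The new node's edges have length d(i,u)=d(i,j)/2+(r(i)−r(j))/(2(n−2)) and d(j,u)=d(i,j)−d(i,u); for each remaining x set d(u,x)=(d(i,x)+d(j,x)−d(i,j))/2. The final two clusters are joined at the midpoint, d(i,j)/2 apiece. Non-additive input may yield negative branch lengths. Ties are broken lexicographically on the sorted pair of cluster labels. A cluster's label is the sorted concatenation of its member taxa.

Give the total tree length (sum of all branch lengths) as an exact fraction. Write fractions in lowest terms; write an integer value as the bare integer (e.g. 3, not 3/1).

1367/32

step 1: merge (F,Y) at d=2, Q=-286; branch lengths F→17/6, Y→-5/6; new cluster FY
  updated: d(D,FY)=25, d(FY,H)=18, d(FY,I)=23, d(FY,L)=34, d(FY,M)=15/2, d(FY,Q)=67/2
step 2: merge (L,Q) at d=5, Q=-407/2; branch lengths L→109/20, Q→-9/20; new cluster LQ
  updated: d(D,LQ)=4, d(FY,LQ)=125/4, d(H,LQ)=17, d(I,LQ)=24, d(LQ,M)=41/2
step 3: merge (D,LQ) at d=4, Q=-595/4; branch lengths D→-51/32, LQ→179/32; new cluster DLQ
  updated: d(DLQ,FY)=209/8, d(DLQ,H)=22, d(DLQ,I)=25/2, d(DLQ,M)=39/4
step 4: merge (H,I) at d=6, Q=-175/2; branch lengths H→11/4, I→13/4; new cluster HI
  updated: d(DLQ,HI)=57/4, d(FY,HI)=35/2, d(HI,M)=6
step 5: merge (DLQ,HI) at d=57/4, Q=-475/8; branch lengths DLQ→327/32, HI→129/32; new cluster DHILQ
  updated: d(DHILQ,FY)=235/16, d(DHILQ,M)=3/4
step 6: merge (DHILQ,FY) at d=235/16, Q=-367/16; branch lengths DHILQ→127/32, FY→343/32; new cluster DFHILQY
  updated: d(DFHILQY,M)=-103/32
step 7: merge (DFHILQY,M) at d=-103/32; branch lengths DFHILQY→-103/64, M→-103/64; new cluster DFHILMQY
final tree: ((((D:-51/32,(L:109/20,Q:-9/20):179/32):327/32,(H:11/4,I:13/4):129/32):127/32,(F:17/6,Y:-5/6):343/32):-103/64,M:-103/64)
total length: 1367/32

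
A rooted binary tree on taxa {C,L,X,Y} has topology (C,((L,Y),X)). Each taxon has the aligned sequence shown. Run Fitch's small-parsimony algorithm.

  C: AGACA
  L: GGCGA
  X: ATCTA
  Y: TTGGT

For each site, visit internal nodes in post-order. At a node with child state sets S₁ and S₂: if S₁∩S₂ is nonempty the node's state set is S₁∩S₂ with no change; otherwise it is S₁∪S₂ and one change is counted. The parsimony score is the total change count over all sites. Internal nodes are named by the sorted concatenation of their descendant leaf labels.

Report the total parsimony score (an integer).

9

LY@0: {G} ∪ {T} = {G,T} (union, +1)
LXY@0: {G,T} ∪ {A} = {A,G,T} (union, +1)
CLXY@0: {A} ∩ {A,G,T} = {A} (intersection, +0)
LY@1: {G} ∪ {T} = {G,T} (union, +1)
LXY@1: {G,T} ∩ {T} = {T} (intersection, +0)
CLXY@1: {G} ∪ {T} = {G,T} (union, +1)
LY@2: {C} ∪ {G} = {C,G} (union, +1)
LXY@2: {C,G} ∩ {C} = {C} (intersection, +0)
CLXY@2: {A} ∪ {C} = {A,C} (union, +1)
LY@3: {G} ∩ {G} = {G} (intersection, +0)
LXY@3: {G} ∪ {T} = {G,T} (union, +1)
CLXY@3: {C} ∪ {G,T} = {C,G,T} (union, +1)
LY@4: {A} ∪ {T} = {A,T} (union, +1)
LXY@4: {A,T} ∩ {A} = {A} (intersection, +0)
CLXY@4: {A} ∩ {A} = {A} (intersection, +0)
per-site changes: [2, 2, 2, 2, 1]; total = 9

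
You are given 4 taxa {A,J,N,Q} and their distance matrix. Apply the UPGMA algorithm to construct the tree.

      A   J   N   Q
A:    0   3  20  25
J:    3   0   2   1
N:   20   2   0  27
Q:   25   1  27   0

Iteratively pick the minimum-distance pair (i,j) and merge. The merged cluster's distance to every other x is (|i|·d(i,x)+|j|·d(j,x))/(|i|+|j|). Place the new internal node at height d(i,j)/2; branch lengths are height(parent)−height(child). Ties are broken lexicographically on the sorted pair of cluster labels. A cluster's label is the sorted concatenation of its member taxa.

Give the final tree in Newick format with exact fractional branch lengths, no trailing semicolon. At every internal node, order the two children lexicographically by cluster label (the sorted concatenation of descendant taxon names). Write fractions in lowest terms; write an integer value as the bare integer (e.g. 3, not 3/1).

((A:7,(J:1/2,Q:1/2):13/2):7/6,N:49/6)

step 1: merge (J,Q) at d=1; branch lengths J→1/2, Q→1/2; new cluster JQ
  updated: d(A,JQ)=14, d(JQ,N)=29/2
step 2: merge (A,JQ) at d=14; branch lengths A→7, JQ→13/2; new cluster AJQ
  updated: d(AJQ,N)=49/3
step 3: merge (AJQ,N) at d=49/3; branch lengths AJQ→7/6, N→49/6; new cluster AJNQ
final tree: ((A:7,(J:1/2,Q:1/2):13/2):7/6,N:49/6)
total length: 143/6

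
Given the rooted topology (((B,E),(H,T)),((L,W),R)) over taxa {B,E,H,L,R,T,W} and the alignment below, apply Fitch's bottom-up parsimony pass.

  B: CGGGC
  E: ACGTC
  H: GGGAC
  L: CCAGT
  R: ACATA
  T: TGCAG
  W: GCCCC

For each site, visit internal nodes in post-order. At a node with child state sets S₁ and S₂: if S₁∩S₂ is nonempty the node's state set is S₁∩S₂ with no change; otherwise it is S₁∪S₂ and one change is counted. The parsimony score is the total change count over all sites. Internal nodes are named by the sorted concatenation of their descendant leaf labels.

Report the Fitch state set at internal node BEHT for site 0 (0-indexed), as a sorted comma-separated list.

site 0, node BE: B={C} ∪ E={A} → {A,C} (+1)
site 0, node HT: H={G} ∪ T={T} → {G,T} (+1)
site 0, node BEHT: BE={A,C} ∪ HT={G,T} → {A,C,G,T} (+1)
site 0, node LW: L={C} ∪ W={G} → {C,G} (+1)
site 0, node LRW: LW={C,G} ∪ R={A} → {A,C,G} (+1)
site 0, node BEHLRTW: BEHT={A,C,G,T} ∩ LRW={A,C,G} → {A,C,G} (+0)
site 1, node BE: B={G} ∪ E={C} → {C,G} (+1)
site 1, node HT: H={G} ∩ T={G} → {G} (+0)
site 1, node BEHT: BE={C,G} ∩ HT={G} → {G} (+0)
site 1, node LW: L={C} ∩ W={C} → {C} (+0)
site 1, node LRW: LW={C} ∩ R={C} → {C} (+0)
site 1, node BEHLRTW: BEHT={G} ∪ LRW={C} → {C,G} (+1)
site 2, node BE: B={G} ∩ E={G} → {G} (+0)
site 2, node HT: H={G} ∪ T={C} → {C,G} (+1)
site 2, node BEHT: BE={G} ∩ HT={C,G} → {G} (+0)
site 2, node LW: L={A} ∪ W={C} → {A,C} (+1)
site 2, node LRW: LW={A,C} ∩ R={A} → {A} (+0)
site 2, node BEHLRTW: BEHT={G} ∪ LRW={A} → {A,G} (+1)
site 3, node BE: B={G} ∪ E={T} → {G,T} (+1)
site 3, node HT: H={A} ∩ T={A} → {A} (+0)
site 3, node BEHT: BE={G,T} ∪ HT={A} → {A,G,T} (+1)
site 3, node LW: L={G} ∪ W={C} → {C,G} (+1)
site 3, node LRW: LW={C,G} ∪ R={T} → {C,G,T} (+1)
site 3, node BEHLRTW: BEHT={A,G,T} ∩ LRW={C,G,T} → {G,T} (+0)
site 4, node BE: B={C} ∩ E={C} → {C} (+0)
site 4, node HT: H={C} ∪ T={G} → {C,G} (+1)
site 4, node BEHT: BE={C} ∩ HT={C,G} → {C} (+0)
site 4, node LW: L={T} ∪ W={C} → {C,T} (+1)
site 4, node LRW: LW={C,T} ∪ R={A} → {A,C,T} (+1)
site 4, node BEHLRTW: BEHT={C} ∩ LRW={A,C,T} → {C} (+0)
per-site changes: [5, 2, 3, 4, 3]; total = 17

A,C,G,T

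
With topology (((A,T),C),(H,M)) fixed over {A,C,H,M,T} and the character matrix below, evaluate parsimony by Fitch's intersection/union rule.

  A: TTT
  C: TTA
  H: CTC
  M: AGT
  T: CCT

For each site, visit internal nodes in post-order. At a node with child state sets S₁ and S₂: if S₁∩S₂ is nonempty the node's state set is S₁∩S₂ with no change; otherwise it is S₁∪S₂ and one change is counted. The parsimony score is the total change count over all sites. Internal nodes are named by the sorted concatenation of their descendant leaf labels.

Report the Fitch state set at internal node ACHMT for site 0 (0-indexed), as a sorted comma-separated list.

A,C,T

AT@0: {T} ∪ {C} = {C,T} (union, +1)
ACT@0: {C,T} ∩ {T} = {T} (intersection, +0)
HM@0: {C} ∪ {A} = {A,C} (union, +1)
ACHMT@0: {T} ∪ {A,C} = {A,C,T} (union, +1)
AT@1: {T} ∪ {C} = {C,T} (union, +1)
ACT@1: {C,T} ∩ {T} = {T} (intersection, +0)
HM@1: {T} ∪ {G} = {G,T} (union, +1)
ACHMT@1: {T} ∩ {G,T} = {T} (intersection, +0)
AT@2: {T} ∩ {T} = {T} (intersection, +0)
ACT@2: {T} ∪ {A} = {A,T} (union, +1)
HM@2: {C} ∪ {T} = {C,T} (union, +1)
ACHMT@2: {A,T} ∩ {C,T} = {T} (intersection, +0)
per-site changes: [3, 2, 2]; total = 7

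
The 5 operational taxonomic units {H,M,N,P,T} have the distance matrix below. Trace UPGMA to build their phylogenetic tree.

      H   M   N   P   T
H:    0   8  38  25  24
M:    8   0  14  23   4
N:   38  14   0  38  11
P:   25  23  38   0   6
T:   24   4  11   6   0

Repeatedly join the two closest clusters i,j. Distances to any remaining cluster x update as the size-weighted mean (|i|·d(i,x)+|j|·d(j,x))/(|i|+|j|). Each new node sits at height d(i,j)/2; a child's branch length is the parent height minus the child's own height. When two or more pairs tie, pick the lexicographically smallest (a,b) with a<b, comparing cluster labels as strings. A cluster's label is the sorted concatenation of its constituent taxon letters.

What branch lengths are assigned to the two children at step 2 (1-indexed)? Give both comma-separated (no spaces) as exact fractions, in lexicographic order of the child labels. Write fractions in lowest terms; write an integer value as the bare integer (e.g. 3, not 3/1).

step 1: merge (M,T) at d=4; branch lengths M→2, T→2; new cluster MT
  updated: d(H,MT)=16, d(MT,N)=25/2, d(MT,P)=29/2
step 2: merge (MT,N) at d=25/2; branch lengths MT→17/4, N→25/4; new cluster MNT
  updated: d(H,MNT)=70/3, d(MNT,P)=67/3
step 3: merge (MNT,P) at d=67/3; branch lengths MNT→59/12, P→67/6; new cluster MNPT
  updated: d(H,MNPT)=95/4
step 4: merge (H,MNPT) at d=95/4; branch lengths H→95/8, MNPT→17/24; new cluster HMNPT
final tree: (H:95/8,(((M:2,T:2):17/4,N:25/4):59/12,P:67/6):17/24)
total length: 259/6

17/4,25/4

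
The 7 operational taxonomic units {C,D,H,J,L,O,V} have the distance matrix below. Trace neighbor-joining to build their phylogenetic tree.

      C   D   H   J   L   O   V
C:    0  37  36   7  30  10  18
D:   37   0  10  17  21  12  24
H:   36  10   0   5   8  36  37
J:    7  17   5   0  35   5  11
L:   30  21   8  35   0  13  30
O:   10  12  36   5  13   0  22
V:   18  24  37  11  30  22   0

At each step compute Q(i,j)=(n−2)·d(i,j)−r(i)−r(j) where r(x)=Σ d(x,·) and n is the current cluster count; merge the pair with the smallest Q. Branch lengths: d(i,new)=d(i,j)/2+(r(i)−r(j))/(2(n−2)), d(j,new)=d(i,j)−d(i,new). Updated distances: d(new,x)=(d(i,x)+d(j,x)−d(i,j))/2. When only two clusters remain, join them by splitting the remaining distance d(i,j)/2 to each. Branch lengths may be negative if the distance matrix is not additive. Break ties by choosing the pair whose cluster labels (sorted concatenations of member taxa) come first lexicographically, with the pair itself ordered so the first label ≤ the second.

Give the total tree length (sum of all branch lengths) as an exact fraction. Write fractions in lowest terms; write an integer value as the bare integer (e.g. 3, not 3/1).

step 1: merge (H,L) at d=8, Q=-229; branch lengths H→7/2, L→9/2; new cluster HL
  updated: d(C,HL)=29, d(D,HL)=23/2, d(HL,J)=16, d(HL,O)=41/2, d(HL,V)=59/2
step 2: merge (D,HL) at d=23/2, Q=-162; branch lengths D→41/8, HL→51/8; new cluster DHL
  updated: d(C,DHL)=109/4, d(DHL,J)=43/4, d(DHL,O)=21/2, d(DHL,V)=21
step 3: merge (DHL,O) at d=21/2, Q=-171/2; branch lengths DHL→107/12, O→19/12; new cluster DHLO
  updated: d(C,DHLO)=107/8, d(DHLO,J)=21/8, d(DHLO,V)=65/4
step 4: merge (C,V) at d=18, Q=-381/8; branch lengths C→233/32, V→343/32; new cluster CV
  updated: d(CV,DHLO)=93/16, d(CV,J)=0
step 5: merge (CV,DHLO) at d=93/16, Q=-135/16; branch lengths CV→51/32, DHLO→135/32; new cluster CDHLOV
  updated: d(CDHLOV,J)=-51/32
step 6: merge (CDHLOV,J) at d=-51/32; branch lengths CDHLOV→-51/64, J→-51/64; new cluster CDHJLOV
final tree: (((C:233/32,V:343/32):51/32,((D:41/8,(H:7/2,L:9/2):51/8):107/12,O:19/12):135/32):-51/64,J:-51/64)
total length: 1671/32

1671/32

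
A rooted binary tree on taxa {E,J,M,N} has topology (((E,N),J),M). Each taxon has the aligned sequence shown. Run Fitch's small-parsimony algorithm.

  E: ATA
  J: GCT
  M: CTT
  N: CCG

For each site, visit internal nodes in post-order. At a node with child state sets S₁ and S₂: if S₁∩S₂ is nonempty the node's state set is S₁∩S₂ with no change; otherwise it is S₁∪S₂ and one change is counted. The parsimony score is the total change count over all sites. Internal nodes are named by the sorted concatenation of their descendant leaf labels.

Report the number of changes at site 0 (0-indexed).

2

site 0, node EN: E={A} ∪ N={C} → {A,C} (+1)
site 0, node EJN: EN={A,C} ∪ J={G} → {A,C,G} (+1)
site 0, node EJMN: EJN={A,C,G} ∩ M={C} → {C} (+0)
site 1, node EN: E={T} ∪ N={C} → {C,T} (+1)
site 1, node EJN: EN={C,T} ∩ J={C} → {C} (+0)
site 1, node EJMN: EJN={C} ∪ M={T} → {C,T} (+1)
site 2, node EN: E={A} ∪ N={G} → {A,G} (+1)
site 2, node EJN: EN={A,G} ∪ J={T} → {A,G,T} (+1)
site 2, node EJMN: EJN={A,G,T} ∩ M={T} → {T} (+0)
per-site changes: [2, 2, 2]; total = 6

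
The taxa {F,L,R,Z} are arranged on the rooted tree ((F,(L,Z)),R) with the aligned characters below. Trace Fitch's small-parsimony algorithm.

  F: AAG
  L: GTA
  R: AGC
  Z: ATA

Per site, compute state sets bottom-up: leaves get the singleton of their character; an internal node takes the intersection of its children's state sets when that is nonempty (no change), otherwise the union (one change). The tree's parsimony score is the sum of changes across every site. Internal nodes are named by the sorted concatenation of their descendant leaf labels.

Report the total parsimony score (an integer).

site 0, node LZ: L={G} ∪ Z={A} → {A,G} (+1)
site 0, node FLZ: F={A} ∩ LZ={A,G} → {A} (+0)
site 0, node FLRZ: FLZ={A} ∩ R={A} → {A} (+0)
site 1, node LZ: L={T} ∩ Z={T} → {T} (+0)
site 1, node FLZ: F={A} ∪ LZ={T} → {A,T} (+1)
site 1, node FLRZ: FLZ={A,T} ∪ R={G} → {A,G,T} (+1)
site 2, node LZ: L={A} ∩ Z={A} → {A} (+0)
site 2, node FLZ: F={G} ∪ LZ={A} → {A,G} (+1)
site 2, node FLRZ: FLZ={A,G} ∪ R={C} → {A,C,G} (+1)
per-site changes: [1, 2, 2]; total = 5

5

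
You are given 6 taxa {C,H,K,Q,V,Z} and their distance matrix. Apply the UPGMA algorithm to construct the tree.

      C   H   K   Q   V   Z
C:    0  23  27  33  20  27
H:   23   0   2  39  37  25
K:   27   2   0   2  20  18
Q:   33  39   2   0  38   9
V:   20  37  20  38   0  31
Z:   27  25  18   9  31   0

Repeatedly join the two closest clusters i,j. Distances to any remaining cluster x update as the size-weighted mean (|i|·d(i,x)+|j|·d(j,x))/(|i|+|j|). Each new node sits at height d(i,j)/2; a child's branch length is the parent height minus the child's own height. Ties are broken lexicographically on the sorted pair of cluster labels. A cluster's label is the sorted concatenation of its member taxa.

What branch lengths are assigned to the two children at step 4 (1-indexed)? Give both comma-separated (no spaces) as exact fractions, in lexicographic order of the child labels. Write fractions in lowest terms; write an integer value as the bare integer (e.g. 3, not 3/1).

1. join H+K (d=2) ⇒ HK; edges |H|=1, |K|=1
  updated: d(C,HK)=25, d(HK,Q)=41/2, d(HK,V)=57/2, d(HK,Z)=43/2
2. join Q+Z (d=9) ⇒ QZ; edges |Q|=9/2, |Z|=9/2
  updated: d(C,QZ)=30, d(HK,QZ)=21, d(QZ,V)=69/2
3. join C+V (d=20) ⇒ CV; edges |C|=10, |V|=10
  updated: d(CV,HK)=107/4, d(CV,QZ)=129/4
4. join HK+QZ (d=21) ⇒ HKQZ; edges |HK|=19/2, |QZ|=6
  updated: d(CV,HKQZ)=59/2
5. join CV+HKQZ (d=59/2) ⇒ CHKQVZ; edges |CV|=19/4, |HKQZ|=17/4
final tree: ((C:10,V:10):19/4,((H:1,K:1):19/2,(Q:9/2,Z:9/2):6):17/4)
total length: 111/2

19/2,6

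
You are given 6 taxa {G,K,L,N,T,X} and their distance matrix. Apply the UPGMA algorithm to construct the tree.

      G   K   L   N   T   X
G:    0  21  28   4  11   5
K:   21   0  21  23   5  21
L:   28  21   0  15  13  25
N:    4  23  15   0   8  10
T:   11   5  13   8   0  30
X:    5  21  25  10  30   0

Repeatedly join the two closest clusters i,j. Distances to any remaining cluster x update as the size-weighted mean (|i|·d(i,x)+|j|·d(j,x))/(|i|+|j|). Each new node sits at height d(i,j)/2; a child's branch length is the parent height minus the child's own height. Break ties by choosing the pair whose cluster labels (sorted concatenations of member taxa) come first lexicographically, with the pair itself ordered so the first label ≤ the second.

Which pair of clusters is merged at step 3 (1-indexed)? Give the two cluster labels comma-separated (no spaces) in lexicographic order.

1. join G+N (d=4) ⇒ GN; edges |G|=2, |N|=2
  updated: d(GN,K)=22, d(GN,L)=43/2, d(GN,T)=19/2, d(GN,X)=15/2
2. join K+T (d=5) ⇒ KT; edges |K|=5/2, |T|=5/2
  updated: d(GN,KT)=63/4, d(KT,L)=17, d(KT,X)=51/2
3. join GN+X (d=15/2) ⇒ GNX; edges |GN|=7/4, |X|=15/4
  updated: d(GNX,KT)=19, d(GNX,L)=68/3
4. join KT+L (d=17) ⇒ KLT; edges |KT|=6, |L|=17/2
  updated: d(GNX,KLT)=182/9
5. join GNX+KLT (d=182/9) ⇒ GKLNTX; edges |GNX|=229/36, |KLT|=29/18
final tree: (((G:2,N:2):7/4,X:15/4):229/36,((K:5/2,T:5/2):6,L:17/2):29/18)
total length: 1331/36

GN,X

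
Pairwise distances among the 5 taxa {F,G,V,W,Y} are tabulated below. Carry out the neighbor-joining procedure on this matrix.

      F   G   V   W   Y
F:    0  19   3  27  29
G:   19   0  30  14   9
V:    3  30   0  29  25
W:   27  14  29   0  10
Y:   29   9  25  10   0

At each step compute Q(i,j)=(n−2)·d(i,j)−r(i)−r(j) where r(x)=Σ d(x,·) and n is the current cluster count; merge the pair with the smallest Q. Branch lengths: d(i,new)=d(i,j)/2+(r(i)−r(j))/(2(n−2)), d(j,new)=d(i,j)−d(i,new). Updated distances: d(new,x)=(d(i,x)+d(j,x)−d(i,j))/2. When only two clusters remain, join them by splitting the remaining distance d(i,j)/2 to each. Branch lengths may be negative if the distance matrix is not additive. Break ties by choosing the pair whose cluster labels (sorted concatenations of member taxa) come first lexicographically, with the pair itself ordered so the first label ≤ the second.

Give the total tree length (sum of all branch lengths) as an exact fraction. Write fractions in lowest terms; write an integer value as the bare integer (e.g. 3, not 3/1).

153/4

step 1: merge (F,V) at d=3, Q=-156; branch lengths F→0, V→3; new cluster FV
  updated: d(FV,G)=23, d(FV,W)=53/2, d(FV,Y)=51/2
step 2: merge (FV,G) at d=23, Q=-75; branch lengths FV→75/4, G→17/4; new cluster FGV
  updated: d(FGV,W)=35/4, d(FGV,Y)=23/4
step 3: merge (FGV,W) at d=35/4, Q=-49/2; branch lengths FGV→9/4, W→13/2; new cluster FGVW
  updated: d(FGVW,Y)=7/2
step 4: merge (FGVW,Y) at d=7/2; branch lengths FGVW→7/4, Y→7/4; new cluster FGVWY
final tree: ((((F:0,V:3):75/4,G:17/4):9/4,W:13/2):7/4,Y:7/4)
total length: 153/4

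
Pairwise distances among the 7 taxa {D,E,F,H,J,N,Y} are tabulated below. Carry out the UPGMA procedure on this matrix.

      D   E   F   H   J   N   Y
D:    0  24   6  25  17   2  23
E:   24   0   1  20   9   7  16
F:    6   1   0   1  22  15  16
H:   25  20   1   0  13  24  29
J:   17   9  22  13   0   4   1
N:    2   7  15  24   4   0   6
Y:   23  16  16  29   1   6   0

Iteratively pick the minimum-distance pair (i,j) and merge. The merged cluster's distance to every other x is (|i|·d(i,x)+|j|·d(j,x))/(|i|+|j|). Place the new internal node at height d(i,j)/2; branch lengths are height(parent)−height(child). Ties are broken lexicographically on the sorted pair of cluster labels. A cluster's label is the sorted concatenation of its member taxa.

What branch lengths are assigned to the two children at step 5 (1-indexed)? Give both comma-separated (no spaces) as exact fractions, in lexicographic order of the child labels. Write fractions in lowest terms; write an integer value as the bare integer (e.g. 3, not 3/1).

21/4,23/4

iteration 1: select E,F (d=1); attach at lengths (1/2, 1/2); label the merged cluster EF
  updated: d(D,EF)=15, d(EF,H)=21/2, d(EF,J)=31/2, d(EF,N)=11, d(EF,Y)=16
iteration 2: select J,Y (d=1); attach at lengths (1/2, 1/2); label the merged cluster JY
  updated: d(D,JY)=20, d(EF,JY)=63/4, d(H,JY)=21, d(JY,N)=5
iteration 3: select D,N (d=2); attach at lengths (1, 1); label the merged cluster DN
  updated: d(DN,EF)=13, d(DN,H)=49/2, d(DN,JY)=25/2
iteration 4: select EF,H (d=21/2); attach at lengths (19/4, 21/4); label the merged cluster EFH
  updated: d(DN,EFH)=101/6, d(EFH,JY)=35/2
iteration 5: select DN,JY (d=25/2); attach at lengths (21/4, 23/4); label the merged cluster DJNY
  updated: d(DJNY,EFH)=103/6
iteration 6: select DJNY,EFH (d=103/6); attach at lengths (7/3, 10/3); label the merged cluster DEFHJNY
final tree: (((D:1,N:1):21/4,(J:1/2,Y:1/2):23/4):7/3,((E:1/2,F:1/2):19/4,H:21/4):10/3)
total length: 92/3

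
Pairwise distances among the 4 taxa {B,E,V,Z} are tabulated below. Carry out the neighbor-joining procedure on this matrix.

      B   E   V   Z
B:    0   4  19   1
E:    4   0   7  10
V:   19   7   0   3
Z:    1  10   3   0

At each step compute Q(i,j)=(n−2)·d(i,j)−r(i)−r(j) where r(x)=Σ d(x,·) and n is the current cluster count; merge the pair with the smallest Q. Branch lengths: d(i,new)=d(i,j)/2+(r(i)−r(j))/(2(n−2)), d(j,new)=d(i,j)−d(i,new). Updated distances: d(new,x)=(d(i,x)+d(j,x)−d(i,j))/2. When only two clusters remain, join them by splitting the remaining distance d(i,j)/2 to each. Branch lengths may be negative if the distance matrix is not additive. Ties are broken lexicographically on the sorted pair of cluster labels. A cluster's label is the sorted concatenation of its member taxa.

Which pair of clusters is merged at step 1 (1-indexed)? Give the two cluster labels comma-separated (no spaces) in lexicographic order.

B,E

iteration 1: select B,E (d=4, Q=-37); attach at lengths (11/4, 5/4); label the merged cluster BE
  updated: d(BE,V)=11, d(BE,Z)=7/2
iteration 2: select BE,V (d=11, Q=-35/2); attach at lengths (23/4, 21/4); label the merged cluster BEV
  updated: d(BEV,Z)=-9/4
iteration 3: select BEV,Z (d=-9/4); attach at lengths (-9/8, -9/8); label the merged cluster BEVZ
final tree: (((B:11/4,E:5/4):23/4,V:21/4):-9/8,Z:-9/8)
total length: 51/4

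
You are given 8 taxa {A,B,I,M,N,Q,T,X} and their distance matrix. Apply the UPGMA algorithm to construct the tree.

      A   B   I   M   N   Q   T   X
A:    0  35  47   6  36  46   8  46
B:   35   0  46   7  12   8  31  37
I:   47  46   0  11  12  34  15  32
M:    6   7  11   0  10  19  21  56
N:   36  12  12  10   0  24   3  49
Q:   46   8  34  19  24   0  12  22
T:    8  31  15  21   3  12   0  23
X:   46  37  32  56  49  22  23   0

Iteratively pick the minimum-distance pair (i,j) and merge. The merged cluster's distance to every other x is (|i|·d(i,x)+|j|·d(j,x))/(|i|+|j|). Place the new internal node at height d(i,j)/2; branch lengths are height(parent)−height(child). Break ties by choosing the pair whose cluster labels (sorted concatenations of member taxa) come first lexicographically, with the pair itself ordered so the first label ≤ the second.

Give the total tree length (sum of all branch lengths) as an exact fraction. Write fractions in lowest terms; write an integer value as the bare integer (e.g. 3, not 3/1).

16273/210

1. join N+T (d=3) ⇒ NT; edges |N|=3/2, |T|=3/2
  updated: d(A,NT)=22, d(B,NT)=43/2, d(I,NT)=27/2, d(M,NT)=31/2, d(NT,Q)=18, d(NT,X)=36
2. join A+M (d=6) ⇒ AM; edges |A|=3, |M|=3
  updated: d(AM,B)=21, d(AM,I)=29, d(AM,NT)=75/4, d(AM,Q)=65/2, d(AM,X)=51
3. join B+Q (d=8) ⇒ BQ; edges |B|=4, |Q|=4
  updated: d(AM,BQ)=107/4, d(BQ,I)=40, d(BQ,NT)=79/4, d(BQ,X)=59/2
4. join I+NT (d=27/2) ⇒ INT; edges |I|=27/4, |NT|=21/4
  updated: d(AM,INT)=133/6, d(BQ,INT)=53/2, d(INT,X)=104/3
5. join AM+INT (d=133/6) ⇒ AIMNT; edges |AM|=97/12, |INT|=13/3
  updated: d(AIMNT,BQ)=133/5, d(AIMNT,X)=206/5
6. join AIMNT+BQ (d=133/5) ⇒ ABIMNQT; edges |AIMNT|=133/60, |BQ|=93/10
  updated: d(ABIMNQT,X)=265/7
7. join ABIMNQT+X (d=265/7) ⇒ ABIMNQTX; edges |ABIMNQT|=197/35, |X|=265/14
final tree: ((((A:3,M:3):97/12,(I:27/4,(N:3/2,T:3/2):21/4):13/3):133/60,(B:4,Q:4):93/10):197/35,X:265/14)
total length: 16273/210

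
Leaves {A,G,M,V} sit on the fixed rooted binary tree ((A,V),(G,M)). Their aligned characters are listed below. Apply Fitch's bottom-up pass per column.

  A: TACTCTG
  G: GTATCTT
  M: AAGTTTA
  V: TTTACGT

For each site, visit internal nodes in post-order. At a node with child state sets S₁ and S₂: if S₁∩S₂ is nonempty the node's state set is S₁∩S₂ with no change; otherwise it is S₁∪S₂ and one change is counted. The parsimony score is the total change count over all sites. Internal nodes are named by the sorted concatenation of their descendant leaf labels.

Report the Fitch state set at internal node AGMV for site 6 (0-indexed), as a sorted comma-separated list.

T

AV@0: {T} ∩ {T} = {T} (intersection, +0)
GM@0: {G} ∪ {A} = {A,G} (union, +1)
AGMV@0: {T} ∪ {A,G} = {A,G,T} (union, +1)
AV@1: {A} ∪ {T} = {A,T} (union, +1)
GM@1: {T} ∪ {A} = {A,T} (union, +1)
AGMV@1: {A,T} ∩ {A,T} = {A,T} (intersection, +0)
AV@2: {C} ∪ {T} = {C,T} (union, +1)
GM@2: {A} ∪ {G} = {A,G} (union, +1)
AGMV@2: {C,T} ∪ {A,G} = {A,C,G,T} (union, +1)
AV@3: {T} ∪ {A} = {A,T} (union, +1)
GM@3: {T} ∩ {T} = {T} (intersection, +0)
AGMV@3: {A,T} ∩ {T} = {T} (intersection, +0)
AV@4: {C} ∩ {C} = {C} (intersection, +0)
GM@4: {C} ∪ {T} = {C,T} (union, +1)
AGMV@4: {C} ∩ {C,T} = {C} (intersection, +0)
AV@5: {T} ∪ {G} = {G,T} (union, +1)
GM@5: {T} ∩ {T} = {T} (intersection, +0)
AGMV@5: {G,T} ∩ {T} = {T} (intersection, +0)
AV@6: {G} ∪ {T} = {G,T} (union, +1)
GM@6: {T} ∪ {A} = {A,T} (union, +1)
AGMV@6: {G,T} ∩ {A,T} = {T} (intersection, +0)
per-site changes: [2, 2, 3, 1, 1, 1, 2]; total = 12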